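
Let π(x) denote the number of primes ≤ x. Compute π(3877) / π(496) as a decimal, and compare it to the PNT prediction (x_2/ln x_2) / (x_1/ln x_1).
π(3877)/π(496) = 537/94 ≈ 5.7128;  PNT prediction ≈ 5.8714.

π(496) = 94 and π(3877) = 537, so π(3877)/π(496) ≈ 5.7128. The PNT-predicted ratio is (3877/ln(3877)) / (496/ln(496)) ≈ 5.8714. The two agree to within a few percent, as expected.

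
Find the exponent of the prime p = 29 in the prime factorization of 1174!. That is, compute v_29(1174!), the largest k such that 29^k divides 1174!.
v_29(1174!) = 41

Legendre's formula: v_p(n!) = Σ_{k ≥ 1} ⌊n / p^k⌋. For p = 29, n = 1174, the terms are:
  ⌊1174/29^1⌋ = ⌊1174/29⌋ = 40
  ⌊1174/29^2⌋ = ⌊1174/841⌋ = 1
(the next term ⌊1174/29^3⌋ = 0, terminating the sum). Summing: v_29(1174!) = 40 + 1 = 41.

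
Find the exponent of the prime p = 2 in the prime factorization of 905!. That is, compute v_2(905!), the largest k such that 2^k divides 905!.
v_2(905!) = 900

Legendre's formula: v_p(n!) = Σ_{k ≥ 1} ⌊n / p^k⌋. For p = 2, n = 905, the terms are:
  ⌊905/2^1⌋ = ⌊905/2⌋ = 452
  ⌊905/2^2⌋ = ⌊905/4⌋ = 226
  ⌊905/2^3⌋ = ⌊905/8⌋ = 113
  ⌊905/2^4⌋ = ⌊905/16⌋ = 56
  ⌊905/2^5⌋ = ⌊905/32⌋ = 28
  ⌊905/2^6⌋ = ⌊905/64⌋ = 14
  ⌊905/2^7⌋ = ⌊905/128⌋ = 7
  ⌊905/2^8⌋ = ⌊905/256⌋ = 3
  ⌊905/2^9⌋ = ⌊905/512⌋ = 1
(the next term ⌊905/2^10⌋ = 0, terminating the sum). Summing: v_2(905!) = 452 + 226 + 113 + 56 + 28 + 14 + 7 + 3 + 1 = 900.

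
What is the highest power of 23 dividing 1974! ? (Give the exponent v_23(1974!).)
v_23(1974!) = 88

Legendre's formula: v_p(n!) = Σ_{k ≥ 1} ⌊n / p^k⌋. For p = 23, n = 1974, the terms are:
  ⌊1974/23^1⌋ = ⌊1974/23⌋ = 85
  ⌊1974/23^2⌋ = ⌊1974/529⌋ = 3
(the next term ⌊1974/23^3⌋ = 0, terminating the sum). Summing: v_23(1974!) = 85 + 3 = 88.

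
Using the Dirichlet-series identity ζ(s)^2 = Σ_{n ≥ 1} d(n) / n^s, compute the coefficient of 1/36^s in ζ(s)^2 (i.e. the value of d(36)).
d(36) = 9

ζ(s)^2 = (Σ 1/m^s)(Σ 1/k^s). The coefficient of 1/n^s in the product is the number of ordered pairs (m, k) with mk = n, which equals d(n). For n = 36, divisors are [1, 2, 3, 4, 6, 9, 12, 18, 36], so d(36) = 9.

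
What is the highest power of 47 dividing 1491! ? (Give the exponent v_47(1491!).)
v_47(1491!) = 31

Legendre's formula: v_p(n!) = Σ_{k ≥ 1} ⌊n / p^k⌋. For p = 47, n = 1491, the terms are:
  ⌊1491/47^1⌋ = ⌊1491/47⌋ = 31
(the next term ⌊1491/47^2⌋ = 0, terminating the sum). Summing: v_47(1491!) = 31 = 31.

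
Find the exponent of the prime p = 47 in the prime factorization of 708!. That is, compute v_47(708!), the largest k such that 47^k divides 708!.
v_47(708!) = 15

Legendre's formula: v_p(n!) = Σ_{k ≥ 1} ⌊n / p^k⌋. For p = 47, n = 708, the terms are:
  ⌊708/47^1⌋ = ⌊708/47⌋ = 15
(the next term ⌊708/47^2⌋ = 0, terminating the sum). Summing: v_47(708!) = 15 = 15.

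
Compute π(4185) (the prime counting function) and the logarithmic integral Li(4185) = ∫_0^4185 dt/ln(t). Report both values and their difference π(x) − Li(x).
π(4185) = 574;  Li(4185) ≈ 587.61;  π(x) − Li(x) ≈ -13.61.

Direct count of primes ≤ 4185 gives π(4185) = 574. Numerical evaluation of the logarithmic integral gives Li(4185) ≈ 587.61. The difference π(x) − Li(x) ≈ -13.61 is typically negative for small/moderate x (Li(x) overestimates), though Littlewood's theorem shows this sign changes infinitely often.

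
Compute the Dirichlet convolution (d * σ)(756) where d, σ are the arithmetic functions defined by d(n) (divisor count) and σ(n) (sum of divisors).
(d * σ)(756) = 13120

Divisors of 756: [1, 2, 3, 4, 6, 7, 9, 12, 14, 18, 21, 27, 28, 36, 42, 54, 63, 84, 108, 126, 189, 252, 378, 756]. For each d | 756:
  d = 1: d(1) · σ(756/1) = 1 · 2240 = 2240
  d = 2: d(2) · σ(756/2) = 2 · 960 = 1920
  d = 3: d(3) · σ(756/3) = 2 · 728 = 1456
  d = 4: d(4) · σ(756/4) = 3 · 320 = 960
  d = 6: d(6) · σ(756/6) = 4 · 312 = 1248
  d = 7: d(7) · σ(756/7) = 2 · 280 = 560
  d = 9: d(9) · σ(756/9) = 3 · 224 = 672
  d = 12: d(12) · σ(756/12) = 6 · 104 = 624
  d = 14: d(14) · σ(756/14) = 4 · 120 = 480
  d = 18: d(18) · σ(756/18) = 6 · 96 = 576
  d = 21: d(21) · σ(756/21) = 4 · 91 = 364
  d = 27: d(27) · σ(756/27) = 4 · 56 = 224
  d = 28: d(28) · σ(756/28) = 6 · 40 = 240
  d = 36: d(36) · σ(756/36) = 9 · 32 = 288
  d = 42: d(42) · σ(756/42) = 8 · 39 = 312
  d = 54: d(54) · σ(756/54) = 8 · 24 = 192
  d = 63: d(63) · σ(756/63) = 6 · 28 = 168
  d = 84: d(84) · σ(756/84) = 12 · 13 = 156
  d = 108: d(108) · σ(756/108) = 12 · 8 = 96
  d = 126: d(126) · σ(756/126) = 12 · 12 = 144
  d = 189: d(189) · σ(756/189) = 8 · 7 = 56
  d = 252: d(252) · σ(756/252) = 18 · 4 = 72
  d = 378: d(378) · σ(756/378) = 16 · 3 = 48
  d = 756: d(756) · σ(756/756) = 24 · 1 = 24
Summing: (d * σ)(756) = 2240 + 1920 + 1456 + 960 + 1248 + 560 + 672 + 624 + 480 + 576 + 364 + 224 + 240 + 288 + 312 + 192 + 168 + 156 + 96 + 144 + 56 + 72 + 48 + 24 = 13120.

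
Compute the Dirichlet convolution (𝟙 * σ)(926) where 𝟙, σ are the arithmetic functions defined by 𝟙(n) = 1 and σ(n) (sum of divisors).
(𝟙 * σ)(926) = 1860

Divisors of 926: [1, 2, 463, 926]. For each d | 926:
  d = 1: 𝟙(1) · σ(926/1) = 1 · 1392 = 1392
  d = 2: 𝟙(2) · σ(926/2) = 1 · 464 = 464
  d = 463: 𝟙(463) · σ(926/463) = 1 · 3 = 3
  d = 926: 𝟙(926) · σ(926/926) = 1 · 1 = 1
Summing: (𝟙 * σ)(926) = 1392 + 464 + 3 + 1 = 1860.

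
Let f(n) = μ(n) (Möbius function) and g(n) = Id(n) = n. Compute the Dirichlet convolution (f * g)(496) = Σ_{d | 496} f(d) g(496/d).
(μ * Id)(496) = 240

Divisors of 496: [1, 2, 4, 8, 16, 31, 62, 124, 248, 496]. For each d | 496:
  d = 1: μ(1) · Id(496/1) = 1 · 496 = 496
  d = 2: μ(2) · Id(496/2) = -1 · 248 = -248
  d = 4: μ(4) · Id(496/4) = 0 · 124 = 0
  d = 8: μ(8) · Id(496/8) = 0 · 62 = 0
  d = 16: μ(16) · Id(496/16) = 0 · 31 = 0
  d = 31: μ(31) · Id(496/31) = -1 · 16 = -16
  d = 62: μ(62) · Id(496/62) = 1 · 8 = 8
  d = 124: μ(124) · Id(496/124) = 0 · 4 = 0
  d = 248: μ(248) · Id(496/248) = 0 · 2 = 0
  d = 496: μ(496) · Id(496/496) = 0 · 1 = 0
Summing: (μ * Id)(496) = 496 + -248 + 0 + 0 + 0 + -16 + 8 + 0 + 0 + 0 = 240.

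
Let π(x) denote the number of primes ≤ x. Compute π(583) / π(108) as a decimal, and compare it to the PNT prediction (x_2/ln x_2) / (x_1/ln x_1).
π(583)/π(108) = 106/28 ≈ 3.7857;  PNT prediction ≈ 3.9689.

π(108) = 28 and π(583) = 106, so π(583)/π(108) ≈ 3.7857. The PNT-predicted ratio is (583/ln(583)) / (108/ln(108)) ≈ 3.9689. The two agree to within a few percent, as expected.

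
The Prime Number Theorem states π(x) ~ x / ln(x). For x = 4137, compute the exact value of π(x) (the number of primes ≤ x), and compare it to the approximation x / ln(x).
π(4137) = 569;  x/ln(x) ≈ 496.77;  relative error ≈ 12.69%.

Directly count primes up to 4137: π(4137) = 569. The PNT approximation gives 4137/ln(4137) ≈ 4137/8.32773 ≈ 496.77. Relative error (π(x) − x/ln(x)) / π(x) ≈ 12.69%; the approximation is known to undercount slightly (Li(x) is a better estimate).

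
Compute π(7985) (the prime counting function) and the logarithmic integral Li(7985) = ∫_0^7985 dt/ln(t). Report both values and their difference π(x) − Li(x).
π(7985) = 1006;  Li(7985) ≈ 1024.75;  π(x) − Li(x) ≈ -18.75.

Direct count of primes ≤ 7985 gives π(7985) = 1006. Numerical evaluation of the logarithmic integral gives Li(7985) ≈ 1024.75. The difference π(x) − Li(x) ≈ -18.75 is typically negative for small/moderate x (Li(x) overestimates), though Littlewood's theorem shows this sign changes infinitely often.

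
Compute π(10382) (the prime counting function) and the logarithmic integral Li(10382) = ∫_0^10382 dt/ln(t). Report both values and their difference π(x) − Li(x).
π(10382) = 1272;  Li(10382) ≈ 1287.53;  π(x) − Li(x) ≈ -15.53.

Direct count of primes ≤ 10382 gives π(10382) = 1272. Numerical evaluation of the logarithmic integral gives Li(10382) ≈ 1287.53. The difference π(x) − Li(x) ≈ -15.53 is typically negative for small/moderate x (Li(x) overestimates), though Littlewood's theorem shows this sign changes infinitely often.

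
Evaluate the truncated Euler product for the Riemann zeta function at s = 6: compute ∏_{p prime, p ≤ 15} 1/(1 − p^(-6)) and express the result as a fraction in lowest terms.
∏ = 14388679339409375/14143390691632128

The primes p ≤ 15 are [2, 3, 5, 7, 11, 13]. For each prime, (1 − 1/p^6)^(-1) = p^6 / (p^6 − 1). The product is (1 − 1/2^6)^(-1), (1 − 1/3^6)^(-1), (1 − 1/5^6)^(-1), (1 − 1/7^6)^(-1), (1 − 1/11^6)^(-1), (1 − 1/13^6)^(-1) = ∏ p^6 / (p^6 − 1) = 14388679339409375/14143390691632128.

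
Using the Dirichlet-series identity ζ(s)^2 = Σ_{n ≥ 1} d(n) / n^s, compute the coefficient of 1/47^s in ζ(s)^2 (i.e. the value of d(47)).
d(47) = 2

ζ(s)^2 = (Σ 1/m^s)(Σ 1/k^s). The coefficient of 1/n^s in the product is the number of ordered pairs (m, k) with mk = n, which equals d(n). For n = 47, divisors are [1, 47], so d(47) = 2.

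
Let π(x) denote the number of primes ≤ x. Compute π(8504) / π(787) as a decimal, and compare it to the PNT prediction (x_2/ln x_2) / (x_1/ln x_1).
π(8504)/π(787) = 1060/138 ≈ 7.6812;  PNT prediction ≈ 7.9633.

π(787) = 138 and π(8504) = 1060, so π(8504)/π(787) ≈ 7.6812. The PNT-predicted ratio is (8504/ln(8504)) / (787/ln(787)) ≈ 7.9633. The two agree to within a few percent, as expected.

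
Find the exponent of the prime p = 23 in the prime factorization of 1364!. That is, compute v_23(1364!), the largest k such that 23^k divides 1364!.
v_23(1364!) = 61

Legendre's formula: v_p(n!) = Σ_{k ≥ 1} ⌊n / p^k⌋. For p = 23, n = 1364, the terms are:
  ⌊1364/23^1⌋ = ⌊1364/23⌋ = 59
  ⌊1364/23^2⌋ = ⌊1364/529⌋ = 2
(the next term ⌊1364/23^3⌋ = 0, terminating the sum). Summing: v_23(1364!) = 59 + 2 = 61.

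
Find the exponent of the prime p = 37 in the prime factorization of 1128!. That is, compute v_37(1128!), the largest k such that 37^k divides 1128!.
v_37(1128!) = 30

Legendre's formula: v_p(n!) = Σ_{k ≥ 1} ⌊n / p^k⌋. For p = 37, n = 1128, the terms are:
  ⌊1128/37^1⌋ = ⌊1128/37⌋ = 30
(the next term ⌊1128/37^2⌋ = 0, terminating the sum). Summing: v_37(1128!) = 30 = 30.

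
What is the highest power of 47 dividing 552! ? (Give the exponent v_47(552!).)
v_47(552!) = 11

Legendre's formula: v_p(n!) = Σ_{k ≥ 1} ⌊n / p^k⌋. For p = 47, n = 552, the terms are:
  ⌊552/47^1⌋ = ⌊552/47⌋ = 11
(the next term ⌊552/47^2⌋ = 0, terminating the sum). Summing: v_47(552!) = 11 = 11.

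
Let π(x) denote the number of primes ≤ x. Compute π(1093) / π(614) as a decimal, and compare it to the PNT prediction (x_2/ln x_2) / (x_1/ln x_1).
π(1093)/π(614) = 183/112 ≈ 1.6339;  PNT prediction ≈ 1.6334.

π(614) = 112 and π(1093) = 183, so π(1093)/π(614) ≈ 1.6339. The PNT-predicted ratio is (1093/ln(1093)) / (614/ln(614)) ≈ 1.6334. The two agree to within a few percent, as expected.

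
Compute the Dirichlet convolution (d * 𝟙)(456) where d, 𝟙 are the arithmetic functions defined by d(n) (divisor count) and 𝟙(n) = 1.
(d * 𝟙)(456) = 90

Divisors of 456: [1, 2, 3, 4, 6, 8, 12, 19, 24, 38, 57, 76, 114, 152, 228, 456]. For each d | 456:
  d = 1: d(1) · 𝟙(456/1) = 1 · 1 = 1
  d = 2: d(2) · 𝟙(456/2) = 2 · 1 = 2
  d = 3: d(3) · 𝟙(456/3) = 2 · 1 = 2
  d = 4: d(4) · 𝟙(456/4) = 3 · 1 = 3
  d = 6: d(6) · 𝟙(456/6) = 4 · 1 = 4
  d = 8: d(8) · 𝟙(456/8) = 4 · 1 = 4
  d = 12: d(12) · 𝟙(456/12) = 6 · 1 = 6
  d = 19: d(19) · 𝟙(456/19) = 2 · 1 = 2
  d = 24: d(24) · 𝟙(456/24) = 8 · 1 = 8
  d = 38: d(38) · 𝟙(456/38) = 4 · 1 = 4
  d = 57: d(57) · 𝟙(456/57) = 4 · 1 = 4
  d = 76: d(76) · 𝟙(456/76) = 6 · 1 = 6
  d = 114: d(114) · 𝟙(456/114) = 8 · 1 = 8
  d = 152: d(152) · 𝟙(456/152) = 8 · 1 = 8
  d = 228: d(228) · 𝟙(456/228) = 12 · 1 = 12
  d = 456: d(456) · 𝟙(456/456) = 16 · 1 = 16
Summing: (d * 𝟙)(456) = 1 + 2 + 2 + 3 + 4 + 4 + 6 + 2 + 8 + 4 + 4 + 6 + 8 + 8 + 12 + 16 = 90.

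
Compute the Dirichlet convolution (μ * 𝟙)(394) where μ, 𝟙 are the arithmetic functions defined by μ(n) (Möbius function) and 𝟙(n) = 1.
(μ * 𝟙)(394) = 0

Divisors of 394: [1, 2, 197, 394]. For each d | 394:
  d = 1: μ(1) · 𝟙(394/1) = 1 · 1 = 1
  d = 2: μ(2) · 𝟙(394/2) = -1 · 1 = -1
  d = 197: μ(197) · 𝟙(394/197) = -1 · 1 = -1
  d = 394: μ(394) · 𝟙(394/394) = 1 · 1 = 1
Summing: (μ * 𝟙)(394) = 1 + -1 + -1 + 1 = 0.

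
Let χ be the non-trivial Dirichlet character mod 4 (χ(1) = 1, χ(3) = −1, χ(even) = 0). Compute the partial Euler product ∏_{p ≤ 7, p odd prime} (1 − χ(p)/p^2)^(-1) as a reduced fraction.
∏ = 147/160

The odd primes p ≤ 7 are [3, 5, 7]. For each, χ(p) = 1 if p ≡ 1 mod 4, χ(p) = −1 if p ≡ 3 mod 4. Taking (1 − χ(p)/p^2)^(-1) = p^2/(p^2 − χ(p)): (1 − (-1)/3^2)^(-1) · (1 − (1)/5^2)^(-1) · (1 − (-1)/7^2)^(-1) = 147/160.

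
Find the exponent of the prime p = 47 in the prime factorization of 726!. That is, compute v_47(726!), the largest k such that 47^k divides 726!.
v_47(726!) = 15

Legendre's formula: v_p(n!) = Σ_{k ≥ 1} ⌊n / p^k⌋. For p = 47, n = 726, the terms are:
  ⌊726/47^1⌋ = ⌊726/47⌋ = 15
(the next term ⌊726/47^2⌋ = 0, terminating the sum). Summing: v_47(726!) = 15 = 15.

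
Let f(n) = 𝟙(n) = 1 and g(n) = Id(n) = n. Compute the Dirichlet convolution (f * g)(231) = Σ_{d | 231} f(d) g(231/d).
(𝟙 * Id)(231) = 384

Divisors of 231: [1, 3, 7, 11, 21, 33, 77, 231]. For each d | 231:
  d = 1: 𝟙(1) · Id(231/1) = 1 · 231 = 231
  d = 3: 𝟙(3) · Id(231/3) = 1 · 77 = 77
  d = 7: 𝟙(7) · Id(231/7) = 1 · 33 = 33
  d = 11: 𝟙(11) · Id(231/11) = 1 · 21 = 21
  d = 21: 𝟙(21) · Id(231/21) = 1 · 11 = 11
  d = 33: 𝟙(33) · Id(231/33) = 1 · 7 = 7
  d = 77: 𝟙(77) · Id(231/77) = 1 · 3 = 3
  d = 231: 𝟙(231) · Id(231/231) = 1 · 1 = 1
Summing: (𝟙 * Id)(231) = 231 + 77 + 33 + 21 + 11 + 7 + 3 + 1 = 384.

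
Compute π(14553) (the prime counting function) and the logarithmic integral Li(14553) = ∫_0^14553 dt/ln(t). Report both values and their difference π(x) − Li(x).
π(14553) = 1705;  Li(14553) ≈ 1730.07;  π(x) − Li(x) ≈ -25.07.

Direct count of primes ≤ 14553 gives π(14553) = 1705. Numerical evaluation of the logarithmic integral gives Li(14553) ≈ 1730.07. The difference π(x) − Li(x) ≈ -25.07 is typically negative for small/moderate x (Li(x) overestimates), though Littlewood's theorem shows this sign changes infinitely often.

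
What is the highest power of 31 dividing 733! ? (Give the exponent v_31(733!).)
v_31(733!) = 23

Legendre's formula: v_p(n!) = Σ_{k ≥ 1} ⌊n / p^k⌋. For p = 31, n = 733, the terms are:
  ⌊733/31^1⌋ = ⌊733/31⌋ = 23
(the next term ⌊733/31^2⌋ = 0, terminating the sum). Summing: v_31(733!) = 23 = 23.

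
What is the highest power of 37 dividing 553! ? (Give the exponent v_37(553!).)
v_37(553!) = 14

Legendre's formula: v_p(n!) = Σ_{k ≥ 1} ⌊n / p^k⌋. For p = 37, n = 553, the terms are:
  ⌊553/37^1⌋ = ⌊553/37⌋ = 14
(the next term ⌊553/37^2⌋ = 0, terminating the sum). Summing: v_37(553!) = 14 = 14.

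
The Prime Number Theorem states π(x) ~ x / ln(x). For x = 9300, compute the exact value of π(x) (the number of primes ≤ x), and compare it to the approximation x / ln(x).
π(9300) = 1151;  x/ln(x) ≈ 1017.75;  relative error ≈ 11.58%.

Directly count primes up to 9300: π(9300) = 1151. The PNT approximation gives 9300/ln(9300) ≈ 9300/9.13777 ≈ 1017.75. Relative error (π(x) − x/ln(x)) / π(x) ≈ 11.58%; the approximation is known to undercount slightly (Li(x) is a better estimate).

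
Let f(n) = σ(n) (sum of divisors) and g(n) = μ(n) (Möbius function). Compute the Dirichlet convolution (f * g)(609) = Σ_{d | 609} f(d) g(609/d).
(σ * μ)(609) = 609

Divisors of 609: [1, 3, 7, 21, 29, 87, 203, 609]. For each d | 609:
  d = 1: σ(1) · μ(609/1) = 1 · -1 = -1
  d = 3: σ(3) · μ(609/3) = 4 · 1 = 4
  d = 7: σ(7) · μ(609/7) = 8 · 1 = 8
  d = 21: σ(21) · μ(609/21) = 32 · -1 = -32
  d = 29: σ(29) · μ(609/29) = 30 · 1 = 30
  d = 87: σ(87) · μ(609/87) = 120 · -1 = -120
  d = 203: σ(203) · μ(609/203) = 240 · -1 = -240
  d = 609: σ(609) · μ(609/609) = 960 · 1 = 960
Summing: (σ * μ)(609) = -1 + 4 + 8 + -32 + 30 + -120 + -240 + 960 = 609.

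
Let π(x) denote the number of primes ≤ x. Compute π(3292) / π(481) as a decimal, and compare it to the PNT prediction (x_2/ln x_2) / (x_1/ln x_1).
π(3292)/π(481) = 462/92 ≈ 5.0217;  PNT prediction ≈ 5.2188.

π(481) = 92 and π(3292) = 462, so π(3292)/π(481) ≈ 5.0217. The PNT-predicted ratio is (3292/ln(3292)) / (481/ln(481)) ≈ 5.2188. The two agree to within a few percent, as expected.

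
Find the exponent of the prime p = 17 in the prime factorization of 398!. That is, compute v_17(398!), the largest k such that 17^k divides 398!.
v_17(398!) = 24

Legendre's formula: v_p(n!) = Σ_{k ≥ 1} ⌊n / p^k⌋. For p = 17, n = 398, the terms are:
  ⌊398/17^1⌋ = ⌊398/17⌋ = 23
  ⌊398/17^2⌋ = ⌊398/289⌋ = 1
(the next term ⌊398/17^3⌋ = 0, terminating the sum). Summing: v_17(398!) = 23 + 1 = 24.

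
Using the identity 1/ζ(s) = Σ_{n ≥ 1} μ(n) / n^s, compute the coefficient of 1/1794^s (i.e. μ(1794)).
μ(1794) = 1

Factor n = 1794 = 2 · 3 · 13 · 23. μ(n) = 0 if any exponent ≥ 2 (not squarefree); otherwise μ(n) = (−1)^{ω(n)} where ω(n) is the number of distinct prime factors. Applying: μ(1794) = 1.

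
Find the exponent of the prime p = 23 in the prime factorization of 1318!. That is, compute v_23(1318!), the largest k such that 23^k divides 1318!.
v_23(1318!) = 59

Legendre's formula: v_p(n!) = Σ_{k ≥ 1} ⌊n / p^k⌋. For p = 23, n = 1318, the terms are:
  ⌊1318/23^1⌋ = ⌊1318/23⌋ = 57
  ⌊1318/23^2⌋ = ⌊1318/529⌋ = 2
(the next term ⌊1318/23^3⌋ = 0, terminating the sum). Summing: v_23(1318!) = 57 + 2 = 59.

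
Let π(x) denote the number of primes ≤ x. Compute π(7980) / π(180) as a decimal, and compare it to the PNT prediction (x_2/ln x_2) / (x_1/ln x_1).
π(7980)/π(180) = 1006/41 ≈ 24.5366;  PNT prediction ≈ 25.6237.

π(180) = 41 and π(7980) = 1006, so π(7980)/π(180) ≈ 24.5366. The PNT-predicted ratio is (7980/ln(7980)) / (180/ln(180)) ≈ 25.6237. The two agree to within a few percent, as expected.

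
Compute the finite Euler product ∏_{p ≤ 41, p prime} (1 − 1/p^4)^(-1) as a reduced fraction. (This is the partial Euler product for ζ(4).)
∏ = 56920287300311688614065768651369188407/52590894536588738800643997696000000000

The primes p ≤ 41 are [2, 3, 5, 7, 11, 13, 17, 19, 23, 29, 31, 37, 41]. For each prime, (1 − 1/p^4)^(-1) = p^4 / (p^4 − 1). The product is (1 − 1/2^4)^(-1), (1 − 1/3^4)^(-1), (1 − 1/5^4)^(-1), (1 − 1/7^4)^(-1), (1 − 1/11^4)^(-1), (1 − 1/13^4)^(-1), (1 − 1/17^4)^(-1), (1 − 1/19^4)^(-1), (1 − 1/23^4)^(-1), (1 − 1/29^4)^(-1), (1 − 1/31^4)^(-1), (1 − 1/37^4)^(-1), (1 − 1/41^4)^(-1) = ∏ p^4 / (p^4 − 1) = 56920287300311688614065768651369188407/52590894536588738800643997696000000000.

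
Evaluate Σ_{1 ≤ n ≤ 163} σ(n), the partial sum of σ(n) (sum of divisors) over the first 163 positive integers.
Σ_{n ≤ 163} σ(n) = 21873

Compute σ(n) for each 1 ≤ n ≤ 163: σ(1) = 1, σ(2) = 3, σ(3) = 4, σ(4) = 7, σ(5) = 6, σ(6) = 12, σ(7) = 8, σ(8) = 15, σ(9) = 13, σ(10) = 18, σ(11) = 12, σ(12) = 28, σ(13) = 14, σ(14) = 24, σ(15) = 24, σ(16) = 31, σ(17) = 18, σ(18) = 39, σ(19) = 20, σ(20) = 42, σ(21) = 32, σ(22) = 36, σ(23) = 24, σ(24) = 60, σ(25) = 31, σ(26) = 42, σ(27) = 40, σ(28) = 56, σ(29) = 30, σ(30) = 72, σ(31) = 32, σ(32) = 63, σ(33) = 48, σ(34) = 54, σ(35) = 48, σ(36) = 91, σ(37) = 38, σ(38) = 60, σ(39) = 56, σ(40) = 90, σ(41) = 42, σ(42) = 96, σ(43) = 44, σ(44) = 84, σ(45) = 78, σ(46) = 72, σ(47) = 48, σ(48) = 124, σ(49) = 57, σ(50) = 93, σ(51) = 72, σ(52) = 98, σ(53) = 54, σ(54) = 120, σ(55) = 72, σ(56) = 120, σ(57) = 80, σ(58) = 90, σ(59) = 60, σ(60) = 168, σ(61) = 62, σ(62) = 96, σ(63) = 104, σ(64) = 127, σ(65) = 84, σ(66) = 144, σ(67) = 68, σ(68) = 126, σ(69) = 96, σ(70) = 144, σ(71) = 72, σ(72) = 195, σ(73) = 74, σ(74) = 114, σ(75) = 124, σ(76) = 140, σ(77) = 96, σ(78) = 168, σ(79) = 80, σ(80) = 186, σ(81) = 121, σ(82) = 126, σ(83) = 84, σ(84) = 224, σ(85) = 108, σ(86) = 132, σ(87) = 120, σ(88) = 180, σ(89) = 90, σ(90) = 234, σ(91) = 112, σ(92) = 168, σ(93) = 128, σ(94) = 144, σ(95) = 120, σ(96) = 252, σ(97) = 98, σ(98) = 171, σ(99) = 156, σ(100) = 217, σ(101) = 102, σ(102) = 216, σ(103) = 104, σ(104) = 210, σ(105) = 192, σ(106) = 162, σ(107) = 108, σ(108) = 280, σ(109) = 110, σ(110) = 216, σ(111) = 152, σ(112) = 248, σ(113) = 114, σ(114) = 240, σ(115) = 144, σ(116) = 210, σ(117) = 182, σ(118) = 180, σ(119) = 144, σ(120) = 360, σ(121) = 133, σ(122) = 186, σ(123) = 168, σ(124) = 224, σ(125) = 156, σ(126) = 312, σ(127) = 128, σ(128) = 255, σ(129) = 176, σ(130) = 252, σ(131) = 132, σ(132) = 336, σ(133) = 160, σ(134) = 204, σ(135) = 240, σ(136) = 270, σ(137) = 138, σ(138) = 288, σ(139) = 140, σ(140) = 336, σ(141) = 192, σ(142) = 216, σ(143) = 168, σ(144) = 403, σ(145) = 180, σ(146) = 222, σ(147) = 228, σ(148) = 266, σ(149) = 150, σ(150) = 372, σ(151) = 152, σ(152) = 300, σ(153) = 234, σ(154) = 288, σ(155) = 192, σ(156) = 392, σ(157) = 158, σ(158) = 240, σ(159) = 216, σ(160) = 378, σ(161) = 192, σ(162) = 363, σ(163) = 164. Summing all 163 values: 21873. (Average order: Σ_{n ≤ x} σ(n) ~ (π²/12) x². For x = 163, (π²/12)·163² ≈ 21852.13.)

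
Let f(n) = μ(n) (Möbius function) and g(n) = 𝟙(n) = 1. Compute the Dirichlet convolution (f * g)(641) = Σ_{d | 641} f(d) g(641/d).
(μ * 𝟙)(641) = 0

Divisors of 641: [1, 641]. For each d | 641:
  d = 1: μ(1) · 𝟙(641/1) = 1 · 1 = 1
  d = 641: μ(641) · 𝟙(641/641) = -1 · 1 = -1
Summing: (μ * 𝟙)(641) = 1 + -1 = 0.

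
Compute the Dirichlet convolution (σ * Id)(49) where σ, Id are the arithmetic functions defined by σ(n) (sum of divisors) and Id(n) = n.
(σ * Id)(49) = 162

Divisors of 49: [1, 7, 49]. For each d | 49:
  d = 1: σ(1) · Id(49/1) = 1 · 49 = 49
  d = 7: σ(7) · Id(49/7) = 8 · 7 = 56
  d = 49: σ(49) · Id(49/49) = 57 · 1 = 57
Summing: (σ * Id)(49) = 49 + 56 + 57 = 162.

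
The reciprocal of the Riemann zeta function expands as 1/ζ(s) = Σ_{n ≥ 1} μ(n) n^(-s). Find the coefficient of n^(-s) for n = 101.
μ(101) = -1

Factor n = 101 = 101. μ(n) = 0 if any exponent ≥ 2 (not squarefree); otherwise μ(n) = (−1)^{ω(n)} where ω(n) is the number of distinct prime factors. Applying: μ(101) = -1.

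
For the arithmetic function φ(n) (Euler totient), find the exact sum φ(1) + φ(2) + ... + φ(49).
Σ_{n ≤ 49} φ(n) = 754

Compute φ(n) for each 1 ≤ n ≤ 49: φ(1) = 1, φ(2) = 1, φ(3) = 2, φ(4) = 2, φ(5) = 4, φ(6) = 2, φ(7) = 6, φ(8) = 4, φ(9) = 6, φ(10) = 4, φ(11) = 10, φ(12) = 4, φ(13) = 12, φ(14) = 6, φ(15) = 8, φ(16) = 8, φ(17) = 16, φ(18) = 6, φ(19) = 18, φ(20) = 8, φ(21) = 12, φ(22) = 10, φ(23) = 22, φ(24) = 8, φ(25) = 20, φ(26) = 12, φ(27) = 18, φ(28) = 12, φ(29) = 28, φ(30) = 8, φ(31) = 30, φ(32) = 16, φ(33) = 20, φ(34) = 16, φ(35) = 24, φ(36) = 12, φ(37) = 36, φ(38) = 18, φ(39) = 24, φ(40) = 16, φ(41) = 40, φ(42) = 12, φ(43) = 42, φ(44) = 20, φ(45) = 24, φ(46) = 22, φ(47) = 46, φ(48) = 16, φ(49) = 42. Summing all 49 values: 754. (Average order: Σ_{n ≤ x} φ(n) ~ (3/π²) x². For x = 49, (3/π²)·49² ≈ 729.82.)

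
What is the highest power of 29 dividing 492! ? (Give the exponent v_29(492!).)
v_29(492!) = 16

Legendre's formula: v_p(n!) = Σ_{k ≥ 1} ⌊n / p^k⌋. For p = 29, n = 492, the terms are:
  ⌊492/29^1⌋ = ⌊492/29⌋ = 16
(the next term ⌊492/29^2⌋ = 0, terminating the sum). Summing: v_29(492!) = 16 = 16.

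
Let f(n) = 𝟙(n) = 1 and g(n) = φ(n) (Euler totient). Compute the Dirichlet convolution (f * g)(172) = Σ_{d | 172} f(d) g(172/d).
(𝟙 * φ)(172) = 172

Divisors of 172: [1, 2, 4, 43, 86, 172]. For each d | 172:
  d = 1: 𝟙(1) · φ(172/1) = 1 · 84 = 84
  d = 2: 𝟙(2) · φ(172/2) = 1 · 42 = 42
  d = 4: 𝟙(4) · φ(172/4) = 1 · 42 = 42
  d = 43: 𝟙(43) · φ(172/43) = 1 · 2 = 2
  d = 86: 𝟙(86) · φ(172/86) = 1 · 1 = 1
  d = 172: 𝟙(172) · φ(172/172) = 1 · 1 = 1
Summing: (𝟙 * φ)(172) = 84 + 42 + 42 + 2 + 1 + 1 = 172.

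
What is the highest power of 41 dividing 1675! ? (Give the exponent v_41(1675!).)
v_41(1675!) = 40

Legendre's formula: v_p(n!) = Σ_{k ≥ 1} ⌊n / p^k⌋. For p = 41, n = 1675, the terms are:
  ⌊1675/41^1⌋ = ⌊1675/41⌋ = 40
(the next term ⌊1675/41^2⌋ = 0, terminating the sum). Summing: v_41(1675!) = 40 = 40.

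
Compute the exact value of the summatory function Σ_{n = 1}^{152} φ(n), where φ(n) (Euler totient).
Σ_{n ≤ 152} φ(n) = 7080

Compute φ(n) for each 1 ≤ n ≤ 152: φ(1) = 1, φ(2) = 1, φ(3) = 2, φ(4) = 2, φ(5) = 4, φ(6) = 2, φ(7) = 6, φ(8) = 4, φ(9) = 6, φ(10) = 4, φ(11) = 10, φ(12) = 4, φ(13) = 12, φ(14) = 6, φ(15) = 8, φ(16) = 8, φ(17) = 16, φ(18) = 6, φ(19) = 18, φ(20) = 8, φ(21) = 12, φ(22) = 10, φ(23) = 22, φ(24) = 8, φ(25) = 20, φ(26) = 12, φ(27) = 18, φ(28) = 12, φ(29) = 28, φ(30) = 8, φ(31) = 30, φ(32) = 16, φ(33) = 20, φ(34) = 16, φ(35) = 24, φ(36) = 12, φ(37) = 36, φ(38) = 18, φ(39) = 24, φ(40) = 16, φ(41) = 40, φ(42) = 12, φ(43) = 42, φ(44) = 20, φ(45) = 24, φ(46) = 22, φ(47) = 46, φ(48) = 16, φ(49) = 42, φ(50) = 20, φ(51) = 32, φ(52) = 24, φ(53) = 52, φ(54) = 18, φ(55) = 40, φ(56) = 24, φ(57) = 36, φ(58) = 28, φ(59) = 58, φ(60) = 16, φ(61) = 60, φ(62) = 30, φ(63) = 36, φ(64) = 32, φ(65) = 48, φ(66) = 20, φ(67) = 66, φ(68) = 32, φ(69) = 44, φ(70) = 24, φ(71) = 70, φ(72) = 24, φ(73) = 72, φ(74) = 36, φ(75) = 40, φ(76) = 36, φ(77) = 60, φ(78) = 24, φ(79) = 78, φ(80) = 32, φ(81) = 54, φ(82) = 40, φ(83) = 82, φ(84) = 24, φ(85) = 64, φ(86) = 42, φ(87) = 56, φ(88) = 40, φ(89) = 88, φ(90) = 24, φ(91) = 72, φ(92) = 44, φ(93) = 60, φ(94) = 46, φ(95) = 72, φ(96) = 32, φ(97) = 96, φ(98) = 42, φ(99) = 60, φ(100) = 40, φ(101) = 100, φ(102) = 32, φ(103) = 102, φ(104) = 48, φ(105) = 48, φ(106) = 52, φ(107) = 106, φ(108) = 36, φ(109) = 108, φ(110) = 40, φ(111) = 72, φ(112) = 48, φ(113) = 112, φ(114) = 36, φ(115) = 88, φ(116) = 56, φ(117) = 72, φ(118) = 58, φ(119) = 96, φ(120) = 32, φ(121) = 110, φ(122) = 60, φ(123) = 80, φ(124) = 60, φ(125) = 100, φ(126) = 36, φ(127) = 126, φ(128) = 64, φ(129) = 84, φ(130) = 48, φ(131) = 130, φ(132) = 40, φ(133) = 108, φ(134) = 66, φ(135) = 72, φ(136) = 64, φ(137) = 136, φ(138) = 44, φ(139) = 138, φ(140) = 48, φ(141) = 92, φ(142) = 70, φ(143) = 120, φ(144) = 48, φ(145) = 112, φ(146) = 72, φ(147) = 84, φ(148) = 72, φ(149) = 148, φ(150) = 40, φ(151) = 150, φ(152) = 72. Summing all 152 values: 7080. (Average order: Σ_{n ≤ x} φ(n) ~ (3/π²) x². For x = 152, (3/π²)·152² ≈ 7022.77.)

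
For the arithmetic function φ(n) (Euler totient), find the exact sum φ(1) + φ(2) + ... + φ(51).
Σ_{n ≤ 51} φ(n) = 806

Compute φ(n) for each 1 ≤ n ≤ 51: φ(1) = 1, φ(2) = 1, φ(3) = 2, φ(4) = 2, φ(5) = 4, φ(6) = 2, φ(7) = 6, φ(8) = 4, φ(9) = 6, φ(10) = 4, φ(11) = 10, φ(12) = 4, φ(13) = 12, φ(14) = 6, φ(15) = 8, φ(16) = 8, φ(17) = 16, φ(18) = 6, φ(19) = 18, φ(20) = 8, φ(21) = 12, φ(22) = 10, φ(23) = 22, φ(24) = 8, φ(25) = 20, φ(26) = 12, φ(27) = 18, φ(28) = 12, φ(29) = 28, φ(30) = 8, φ(31) = 30, φ(32) = 16, φ(33) = 20, φ(34) = 16, φ(35) = 24, φ(36) = 12, φ(37) = 36, φ(38) = 18, φ(39) = 24, φ(40) = 16, φ(41) = 40, φ(42) = 12, φ(43) = 42, φ(44) = 20, φ(45) = 24, φ(46) = 22, φ(47) = 46, φ(48) = 16, φ(49) = 42, φ(50) = 20, φ(51) = 32. Summing all 51 values: 806. (Average order: Σ_{n ≤ x} φ(n) ~ (3/π²) x². For x = 51, (3/π²)·51² ≈ 790.61.)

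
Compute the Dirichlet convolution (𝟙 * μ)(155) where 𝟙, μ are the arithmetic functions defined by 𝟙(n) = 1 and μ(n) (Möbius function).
(𝟙 * μ)(155) = 0

Divisors of 155: [1, 5, 31, 155]. For each d | 155:
  d = 1: 𝟙(1) · μ(155/1) = 1 · 1 = 1
  d = 5: 𝟙(5) · μ(155/5) = 1 · -1 = -1
  d = 31: 𝟙(31) · μ(155/31) = 1 · -1 = -1
  d = 155: 𝟙(155) · μ(155/155) = 1 · 1 = 1
Summing: (𝟙 * μ)(155) = 1 + -1 + -1 + 1 = 0.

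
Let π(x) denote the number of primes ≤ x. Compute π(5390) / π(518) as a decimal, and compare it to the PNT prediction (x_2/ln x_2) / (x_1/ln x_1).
π(5390)/π(518) = 710/97 ≈ 7.3196;  PNT prediction ≈ 7.5688.

π(518) = 97 and π(5390) = 710, so π(5390)/π(518) ≈ 7.3196. The PNT-predicted ratio is (5390/ln(5390)) / (518/ln(518)) ≈ 7.5688. The two agree to within a few percent, as expected.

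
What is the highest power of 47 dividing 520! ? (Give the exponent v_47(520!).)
v_47(520!) = 11

Legendre's formula: v_p(n!) = Σ_{k ≥ 1} ⌊n / p^k⌋. For p = 47, n = 520, the terms are:
  ⌊520/47^1⌋ = ⌊520/47⌋ = 11
(the next term ⌊520/47^2⌋ = 0, terminating the sum). Summing: v_47(520!) = 11 = 11.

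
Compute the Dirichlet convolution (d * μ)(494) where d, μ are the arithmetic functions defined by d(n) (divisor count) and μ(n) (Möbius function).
(d * μ)(494) = 1

Divisors of 494: [1, 2, 13, 19, 26, 38, 247, 494]. For each d | 494:
  d = 1: d(1) · μ(494/1) = 1 · -1 = -1
  d = 2: d(2) · μ(494/2) = 2 · 1 = 2
  d = 13: d(13) · μ(494/13) = 2 · 1 = 2
  d = 19: d(19) · μ(494/19) = 2 · 1 = 2
  d = 26: d(26) · μ(494/26) = 4 · -1 = -4
  d = 38: d(38) · μ(494/38) = 4 · -1 = -4
  d = 247: d(247) · μ(494/247) = 4 · -1 = -4
  d = 494: d(494) · μ(494/494) = 8 · 1 = 8
Summing: (d * μ)(494) = -1 + 2 + 2 + 2 + -4 + -4 + -4 + 8 = 1.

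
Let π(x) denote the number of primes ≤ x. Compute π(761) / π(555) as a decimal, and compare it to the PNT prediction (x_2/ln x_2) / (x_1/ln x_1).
π(761)/π(555) = 135/101 ≈ 1.3366;  PNT prediction ≈ 1.3059.

π(555) = 101 and π(761) = 135, so π(761)/π(555) ≈ 1.3366. The PNT-predicted ratio is (761/ln(761)) / (555/ln(555)) ≈ 1.3059. The two agree to within a few percent, as expected.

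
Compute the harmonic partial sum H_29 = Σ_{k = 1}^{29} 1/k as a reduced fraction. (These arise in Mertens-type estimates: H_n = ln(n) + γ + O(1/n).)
H_29 = 9227046511387/2329089562800

Direct summation: H_29 = 1 + 1/2 + ... + 1/29. The least common denominator is lcm(1, ..., 29) = 2329089562800; over this denominator the numerator is 2329089562800 + 1164544781400 + 776363187600 + 582272390700 + 465817912560 + 388181593800 + 332727080400 + 291136195350 + 258787729200 + 232908956280 + 211735414800 + 194090796900 + 179160735600 + 166363540200 + 155272637520 + 145568097675 + 137005268400 + 129393864600 + 122583661200 + 116454478140 + 110909026800 + 105867707400 + 101264763600 + 97045398450 + 93163582512 + 89580367800 + 86262576400 + 83181770100 + 80313433200 = 9227046511387, so H_29 = 9227046511387/2329089562800 (already in lowest terms) ≈ 3.96165. (The PNT-adjacent estimate ln(29) + γ ≈ 3.94451 matches within O(1/n).)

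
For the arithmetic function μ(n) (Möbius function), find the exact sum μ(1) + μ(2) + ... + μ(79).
Σ_{n ≤ 79} μ(n) = -4

Compute μ(n) for each 1 ≤ n ≤ 79: μ(1) = 1, μ(2) = -1, μ(3) = -1, μ(4) = 0, μ(5) = -1, μ(6) = 1, μ(7) = -1, μ(8) = 0, μ(9) = 0, μ(10) = 1, μ(11) = -1, μ(12) = 0, μ(13) = -1, μ(14) = 1, μ(15) = 1, μ(16) = 0, μ(17) = -1, μ(18) = 0, μ(19) = -1, μ(20) = 0, μ(21) = 1, μ(22) = 1, μ(23) = -1, μ(24) = 0, μ(25) = 0, μ(26) = 1, μ(27) = 0, μ(28) = 0, μ(29) = -1, μ(30) = -1, μ(31) = -1, μ(32) = 0, μ(33) = 1, μ(34) = 1, μ(35) = 1, μ(36) = 0, μ(37) = -1, μ(38) = 1, μ(39) = 1, μ(40) = 0, μ(41) = -1, μ(42) = -1, μ(43) = -1, μ(44) = 0, μ(45) = 0, μ(46) = 1, μ(47) = -1, μ(48) = 0, μ(49) = 0, μ(50) = 0, μ(51) = 1, μ(52) = 0, μ(53) = -1, μ(54) = 0, μ(55) = 1, μ(56) = 0, μ(57) = 1, μ(58) = 1, μ(59) = -1, μ(60) = 0, μ(61) = -1, μ(62) = 1, μ(63) = 0, μ(64) = 0, μ(65) = 1, μ(66) = -1, μ(67) = -1, μ(68) = 0, μ(69) = 1, μ(70) = -1, μ(71) = -1, μ(72) = 0, μ(73) = -1, μ(74) = 1, μ(75) = 0, μ(76) = 0, μ(77) = 1, μ(78) = -1, μ(79) = -1. Summing all 79 values: -4. (Mertens function M(x) = Σ_{n ≤ x} μ(n); on average M(x) should be small (PNT ⟺ M(x) = o(x)).)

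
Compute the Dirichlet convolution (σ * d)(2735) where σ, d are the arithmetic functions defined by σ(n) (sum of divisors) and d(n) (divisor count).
(σ * d)(2735) = 4400

Divisors of 2735: [1, 5, 547, 2735]. For each d | 2735:
  d = 1: σ(1) · d(2735/1) = 1 · 4 = 4
  d = 5: σ(5) · d(2735/5) = 6 · 2 = 12
  d = 547: σ(547) · d(2735/547) = 548 · 2 = 1096
  d = 2735: σ(2735) · d(2735/2735) = 3288 · 1 = 3288
Summing: (σ * d)(2735) = 4 + 12 + 1096 + 3288 = 4400.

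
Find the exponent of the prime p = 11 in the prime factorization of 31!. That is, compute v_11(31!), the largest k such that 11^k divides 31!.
v_11(31!) = 2

Legendre's formula: v_p(n!) = Σ_{k ≥ 1} ⌊n / p^k⌋. For p = 11, n = 31, the terms are:
  ⌊31/11^1⌋ = ⌊31/11⌋ = 2
(the next term ⌊31/11^2⌋ = 0, terminating the sum). Summing: v_11(31!) = 2 = 2.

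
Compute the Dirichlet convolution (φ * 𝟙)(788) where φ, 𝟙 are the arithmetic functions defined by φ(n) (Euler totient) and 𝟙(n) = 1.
(φ * 𝟙)(788) = 788

Divisors of 788: [1, 2, 4, 197, 394, 788]. For each d | 788:
  d = 1: φ(1) · 𝟙(788/1) = 1 · 1 = 1
  d = 2: φ(2) · 𝟙(788/2) = 1 · 1 = 1
  d = 4: φ(4) · 𝟙(788/4) = 2 · 1 = 2
  d = 197: φ(197) · 𝟙(788/197) = 196 · 1 = 196
  d = 394: φ(394) · 𝟙(788/394) = 196 · 1 = 196
  d = 788: φ(788) · 𝟙(788/788) = 392 · 1 = 392
Summing: (φ * 𝟙)(788) = 1 + 1 + 2 + 196 + 196 + 392 = 788.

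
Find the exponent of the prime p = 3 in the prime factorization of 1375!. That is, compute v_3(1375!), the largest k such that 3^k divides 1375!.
v_3(1375!) = 682

Legendre's formula: v_p(n!) = Σ_{k ≥ 1} ⌊n / p^k⌋. For p = 3, n = 1375, the terms are:
  ⌊1375/3^1⌋ = ⌊1375/3⌋ = 458
  ⌊1375/3^2⌋ = ⌊1375/9⌋ = 152
  ⌊1375/3^3⌋ = ⌊1375/27⌋ = 50
  ⌊1375/3^4⌋ = ⌊1375/81⌋ = 16
  ⌊1375/3^5⌋ = ⌊1375/243⌋ = 5
  ⌊1375/3^6⌋ = ⌊1375/729⌋ = 1
(the next term ⌊1375/3^7⌋ = 0, terminating the sum). Summing: v_3(1375!) = 458 + 152 + 50 + 16 + 5 + 1 = 682.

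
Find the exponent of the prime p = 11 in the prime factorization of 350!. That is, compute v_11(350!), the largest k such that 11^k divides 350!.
v_11(350!) = 33

Legendre's formula: v_p(n!) = Σ_{k ≥ 1} ⌊n / p^k⌋. For p = 11, n = 350, the terms are:
  ⌊350/11^1⌋ = ⌊350/11⌋ = 31
  ⌊350/11^2⌋ = ⌊350/121⌋ = 2
(the next term ⌊350/11^3⌋ = 0, terminating the sum). Summing: v_11(350!) = 31 + 2 = 33.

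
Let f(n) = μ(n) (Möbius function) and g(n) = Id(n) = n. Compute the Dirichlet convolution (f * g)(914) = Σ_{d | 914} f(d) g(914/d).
(μ * Id)(914) = 456

Divisors of 914: [1, 2, 457, 914]. For each d | 914:
  d = 1: μ(1) · Id(914/1) = 1 · 914 = 914
  d = 2: μ(2) · Id(914/2) = -1 · 457 = -457
  d = 457: μ(457) · Id(914/457) = -1 · 2 = -2
  d = 914: μ(914) · Id(914/914) = 1 · 1 = 1
Summing: (μ * Id)(914) = 914 + -457 + -2 + 1 = 456.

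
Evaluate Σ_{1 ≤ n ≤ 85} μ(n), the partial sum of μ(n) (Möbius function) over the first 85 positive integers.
Σ_{n ≤ 85} μ(n) = -3

Compute μ(n) for each 1 ≤ n ≤ 85: μ(1) = 1, μ(2) = -1, μ(3) = -1, μ(4) = 0, μ(5) = -1, μ(6) = 1, μ(7) = -1, μ(8) = 0, μ(9) = 0, μ(10) = 1, μ(11) = -1, μ(12) = 0, μ(13) = -1, μ(14) = 1, μ(15) = 1, μ(16) = 0, μ(17) = -1, μ(18) = 0, μ(19) = -1, μ(20) = 0, μ(21) = 1, μ(22) = 1, μ(23) = -1, μ(24) = 0, μ(25) = 0, μ(26) = 1, μ(27) = 0, μ(28) = 0, μ(29) = -1, μ(30) = -1, μ(31) = -1, μ(32) = 0, μ(33) = 1, μ(34) = 1, μ(35) = 1, μ(36) = 0, μ(37) = -1, μ(38) = 1, μ(39) = 1, μ(40) = 0, μ(41) = -1, μ(42) = -1, μ(43) = -1, μ(44) = 0, μ(45) = 0, μ(46) = 1, μ(47) = -1, μ(48) = 0, μ(49) = 0, μ(50) = 0, μ(51) = 1, μ(52) = 0, μ(53) = -1, μ(54) = 0, μ(55) = 1, μ(56) = 0, μ(57) = 1, μ(58) = 1, μ(59) = -1, μ(60) = 0, μ(61) = -1, μ(62) = 1, μ(63) = 0, μ(64) = 0, μ(65) = 1, μ(66) = -1, μ(67) = -1, μ(68) = 0, μ(69) = 1, μ(70) = -1, μ(71) = -1, μ(72) = 0, μ(73) = -1, μ(74) = 1, μ(75) = 0, μ(76) = 0, μ(77) = 1, μ(78) = -1, μ(79) = -1, μ(80) = 0, μ(81) = 0, μ(82) = 1, μ(83) = -1, μ(84) = 0, μ(85) = 1. Summing all 85 values: -3. (Mertens function M(x) = Σ_{n ≤ x} μ(n); on average M(x) should be small (PNT ⟺ M(x) = o(x)).)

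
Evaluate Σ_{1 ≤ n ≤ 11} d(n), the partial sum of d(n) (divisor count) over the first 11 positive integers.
Σ_{n ≤ 11} d(n) = 29

Compute d(n) for each 1 ≤ n ≤ 11: d(1) = 1, d(2) = 2, d(3) = 2, d(4) = 3, d(5) = 2, d(6) = 4, d(7) = 2, d(8) = 4, d(9) = 3, d(10) = 4, d(11) = 2. Summing all 11 values: 29. (Dirichlet's divisor formula: Σ_{n ≤ x} d(n) = x ln(x) + (2γ − 1) x + O(√x). For x = 11, the asymptotic estimate is ≈ 28.08.)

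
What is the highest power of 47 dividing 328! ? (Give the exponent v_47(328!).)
v_47(328!) = 6

Legendre's formula: v_p(n!) = Σ_{k ≥ 1} ⌊n / p^k⌋. For p = 47, n = 328, the terms are:
  ⌊328/47^1⌋ = ⌊328/47⌋ = 6
(the next term ⌊328/47^2⌋ = 0, terminating the sum). Summing: v_47(328!) = 6 = 6.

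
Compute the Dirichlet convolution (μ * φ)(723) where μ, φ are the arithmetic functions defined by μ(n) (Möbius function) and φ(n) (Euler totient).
(μ * φ)(723) = 239

Divisors of 723: [1, 3, 241, 723]. For each d | 723:
  d = 1: μ(1) · φ(723/1) = 1 · 480 = 480
  d = 3: μ(3) · φ(723/3) = -1 · 240 = -240
  d = 241: μ(241) · φ(723/241) = -1 · 2 = -2
  d = 723: μ(723) · φ(723/723) = 1 · 1 = 1
Summing: (μ * φ)(723) = 480 + -240 + -2 + 1 = 239.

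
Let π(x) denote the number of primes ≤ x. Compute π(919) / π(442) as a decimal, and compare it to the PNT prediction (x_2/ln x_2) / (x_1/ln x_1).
π(919)/π(442) = 157/85 ≈ 1.8471;  PNT prediction ≈ 1.8561.

π(442) = 85 and π(919) = 157, so π(919)/π(442) ≈ 1.8471. The PNT-predicted ratio is (919/ln(919)) / (442/ln(442)) ≈ 1.8561. The two agree to within a few percent, as expected.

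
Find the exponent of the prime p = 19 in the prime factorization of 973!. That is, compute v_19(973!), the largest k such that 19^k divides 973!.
v_19(973!) = 53

Legendre's formula: v_p(n!) = Σ_{k ≥ 1} ⌊n / p^k⌋. For p = 19, n = 973, the terms are:
  ⌊973/19^1⌋ = ⌊973/19⌋ = 51
  ⌊973/19^2⌋ = ⌊973/361⌋ = 2
(the next term ⌊973/19^3⌋ = 0, terminating the sum). Summing: v_19(973!) = 51 + 2 = 53.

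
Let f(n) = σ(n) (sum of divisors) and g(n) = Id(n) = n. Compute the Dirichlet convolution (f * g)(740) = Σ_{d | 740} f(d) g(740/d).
(σ * Id)(740) = 14025

Divisors of 740: [1, 2, 4, 5, 10, 20, 37, 74, 148, 185, 370, 740]. For each d | 740:
  d = 1: σ(1) · Id(740/1) = 1 · 740 = 740
  d = 2: σ(2) · Id(740/2) = 3 · 370 = 1110
  d = 4: σ(4) · Id(740/4) = 7 · 185 = 1295
  d = 5: σ(5) · Id(740/5) = 6 · 148 = 888
  d = 10: σ(10) · Id(740/10) = 18 · 74 = 1332
  d = 20: σ(20) · Id(740/20) = 42 · 37 = 1554
  d = 37: σ(37) · Id(740/37) = 38 · 20 = 760
  d = 74: σ(74) · Id(740/74) = 114 · 10 = 1140
  d = 148: σ(148) · Id(740/148) = 266 · 5 = 1330
  d = 185: σ(185) · Id(740/185) = 228 · 4 = 912
  d = 370: σ(370) · Id(740/370) = 684 · 2 = 1368
  d = 740: σ(740) · Id(740/740) = 1596 · 1 = 1596
Summing: (σ * Id)(740) = 740 + 1110 + 1295 + 888 + 1332 + 1554 + 760 + 1140 + 1330 + 912 + 1368 + 1596 = 14025.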